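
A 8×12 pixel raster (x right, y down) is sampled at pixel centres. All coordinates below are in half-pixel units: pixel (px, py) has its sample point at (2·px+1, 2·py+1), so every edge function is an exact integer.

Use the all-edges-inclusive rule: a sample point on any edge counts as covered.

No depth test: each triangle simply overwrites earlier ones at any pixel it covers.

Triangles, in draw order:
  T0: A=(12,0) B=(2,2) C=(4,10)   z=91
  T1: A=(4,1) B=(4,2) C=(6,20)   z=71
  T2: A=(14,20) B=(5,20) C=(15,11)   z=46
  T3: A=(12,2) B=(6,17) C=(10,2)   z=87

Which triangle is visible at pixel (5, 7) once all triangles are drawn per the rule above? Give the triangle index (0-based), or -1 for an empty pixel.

T0:
  2·area = 84  (B↔C swapped to make it positive)
  edge (12, 0)→(4, 10): d=(-8,10) inclusive
  edge (4, 10)→(2, 2): d=(-2,-8) inclusive
  edge (2, 2)→(12, 0): d=(10,-2) inclusive
    (3,0)@(7, 1): e=[42,42,0] → █  [on edge]
    (4,0)@(9, 1): e=[22,58,4] → █
    (5,0)@(11, 1): e=[2,74,8] → █
    (6,0)@(13, 1): e=[-18,90,12] → ·
    (1,1)@(3, 3): e=[66,6,12] → █
    (2,1)@(5, 3): e=[46,22,16] → █
    (5,1)@(11, 3): e=[-14,70,28] → ·
    (1,2)@(3, 5): e=[50,2,32] → █
    (4,2)@(9, 5): e=[-10,50,44] → ·
    (1,3)@(3, 7): e=[34,-2,52] → ·
    (2,3)@(5, 7): e=[14,14,56] → █
    (3,3)@(7, 7): e=[-6,30,60] → ·
  covered (11 px):
    · · · █ █ █ · ·
    · █ █ █ █ · · ·
    · █ █ █ · · · ·
    · · █ · · · · ·
    · · · · · · · ·
    · · · · · · · ·
    · · · · · · · ·
    · · · · · · · ·
    · · · · · · · ·
    · · · · · · · ·
    · · · · · · · ·
    · · · · · · · ·
T1:
  2·area = 2  (B↔C swapped to make it positive)
  edge (4, 1)→(6, 20): d=(2,19) inclusive
  edge (6, 20)→(4, 2): d=(-2,-18) inclusive
  edge (4, 2)→(4, 1): d=(0,-1) inclusive
    (2,5)@(5, 11): e=[1,0,1] → █  [on edge]
    (3,5)@(7, 11): e=[-37,36,3] → ·
    (2,6)@(5, 13): e=[5,-4,1] → ·
  covered (1 px):
    · · · · · · · ·
    · · · · · · · ·
    · · · · · · · ·
    · · · · · · · ·
    · · · · · · · ·
    · · █ · · · · ·
    · · · · · · · ·
    · · · · · · · ·
    · · · · · · · ·
    · · · · · · · ·
    · · · · · · · ·
    · · · · · · · ·
T2:
  2·area = 81
  edge (14, 20)→(5, 20): d=(-9,0) inclusive
  edge (5, 20)→(15, 11): d=(10,-9) inclusive
  edge (15, 11)→(14, 20): d=(-1,9) inclusive
    (7,5)@(15, 11): e=[81,0,0] → █  [on edge]
    (6,6)@(13, 13): e=[63,2,16] → █
    (7,6)@(15, 13): e=[63,20,-2] → ·
    (5,7)@(11, 15): e=[45,4,32] → █
    (7,7)@(15, 15): e=[45,40,-4] → ·
    (4,8)@(9, 17): e=[27,6,48] → █
    (7,8)@(15, 17): e=[27,60,-6] → ·
    (3,9)@(7, 19): e=[9,8,64] → █
    (7,9)@(15, 19): e=[9,80,-8] → ·
    (3,10)@(7, 21): e=[-9,28,62] → ·
    (4,10)@(9, 21): e=[-9,46,44] → ·
    (5,10)@(11, 21): e=[-9,64,26] → ·
  covered (11 px):
    · · · · · · · ·
    · · · · · · · ·
    · · · · · · · ·
    · · · · · · · ·
    · · · · · · · ·
    · · · · · · · █
    · · · · · · █ ·
    · · · · · █ █ ·
    · · · · █ █ █ ·
    · · · █ █ █ █ ·
    · · · · · · · ·
    · · · · · · · ·
T3:
  2·area = 30
  edge (12, 2)→(6, 17): d=(-6,15) inclusive
  edge (6, 17)→(10, 2): d=(4,-15) inclusive
  edge (10, 2)→(12, 2): d=(2,0) inclusive
    (5,1)@(11, 3): e=[9,19,2] → █
    (6,1)@(13, 3): e=[-21,49,2] → ·
    (5,2)@(11, 5): e=[-3,27,6] → ·
    (4,3)@(9, 7): e=[15,5,10] → █
    (5,3)@(11, 7): e=[-15,35,10] → ·
    (4,4)@(9, 9): e=[3,13,14] → █
    (5,4)@(11, 9): e=[-27,43,14] → ·
    (4,5)@(9, 11): e=[-9,21,18] → ·
  covered (3 px):
    · · · · · · · ·
    · · · · · █ · ·
    · · · · · · · ·
    · · · · █ · · ·
    · · · · █ · · ·
    · · · · · · · ·
    · · · · · · · ·
    · · · · · · · ·
    · · · · · · · ·
    · · · · · · · ·
    · · · · · · · ·
    · · · · · · · ·

Z-buffer (winner per pixel, '.' = empty):
  . . . 0 0 0 . .
  . 0 0 0 0 3 . .
  . 0 0 0 . . . .
  . . 0 . 3 . . .
  . . . . 3 . . .
  . . 1 . . . . 2
  . . . . . . 2 .
  . . . . . 2 2 .
  . . . . 2 2 2 .
  . . . 2 2 2 2 .
  . . . . . . . .
  . . . . . . . .

Final: 2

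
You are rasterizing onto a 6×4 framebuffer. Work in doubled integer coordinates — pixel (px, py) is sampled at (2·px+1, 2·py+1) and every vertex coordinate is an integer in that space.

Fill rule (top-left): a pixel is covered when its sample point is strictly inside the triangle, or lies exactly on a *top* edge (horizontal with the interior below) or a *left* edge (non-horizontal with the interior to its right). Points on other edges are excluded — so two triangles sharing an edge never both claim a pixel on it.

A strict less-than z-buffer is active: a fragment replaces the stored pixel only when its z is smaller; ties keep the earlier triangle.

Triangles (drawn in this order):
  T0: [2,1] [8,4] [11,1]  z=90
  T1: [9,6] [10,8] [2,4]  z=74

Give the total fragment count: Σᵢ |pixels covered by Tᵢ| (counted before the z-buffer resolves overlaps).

T0:
  2·area = 27  (B↔C swapped to make it positive)
  edge (2, 1)→(11, 1): d=(9,0) top-left  bias=+0
  edge (11, 1)→(8, 4): d=(-3,3) right/bottom  bias=-1
  edge (8, 4)→(2, 1): d=(-6,-3) top-left  bias=+0
    (0,0)@(1, 1): e=[0,30,-3] → .  [on edge]
    (1,0)@(3, 1): e=[0,24,3] → X  [on edge]
    (2,0)@(5, 1): e=[0,18,9] → X  [on edge]
    (3,0)@(7, 1): e=[0,12,15] → X  [on edge]
    (4,0)@(9, 1): e=[0,6,21] → X  [on edge]
    (5,0)@(11, 1): e=[0,0,27] → .  [on edge]
    (1,1)@(3, 3): e=[18,18,-9] → .
    (2,1)@(5, 3): e=[18,12,-3] → .
    (3,1)@(7, 3): e=[18,6,3] → X
    (4,1)@(9, 3): e=[18,0,9] → .  [on edge]
    (3,2)@(7, 5): e=[36,0,-9] → .  [on edge]
    (2,3)@(5, 7): e=[54,0,-27] → .  [on edge]
  covered (5 px):
    . X X X X .
    . . . X . .
    . . . . . .
    . . . . . .
T1:
  2·area = 12
  edge (9, 6)→(10, 8): d=(1,2) right/bottom  bias=-1
  edge (10, 8)→(2, 4): d=(-8,-4) top-left  bias=+0
  edge (2, 4)→(9, 6): d=(7,2) right/bottom  bias=-1
    (2,2)@(5, 5): e=[7,4,1] → X
    (3,2)@(7, 5): e=[3,12,-3] → .
    (2,3)@(5, 7): e=[9,-12,15] → .
    (4,3)@(9, 7): e=[1,4,7] → X
    (5,3)@(11, 7): e=[-3,12,3] → .
  covered (2 px):
    . . . . . .
    . . . . . .
    . . X . . .
    . . . . X .

Result: 7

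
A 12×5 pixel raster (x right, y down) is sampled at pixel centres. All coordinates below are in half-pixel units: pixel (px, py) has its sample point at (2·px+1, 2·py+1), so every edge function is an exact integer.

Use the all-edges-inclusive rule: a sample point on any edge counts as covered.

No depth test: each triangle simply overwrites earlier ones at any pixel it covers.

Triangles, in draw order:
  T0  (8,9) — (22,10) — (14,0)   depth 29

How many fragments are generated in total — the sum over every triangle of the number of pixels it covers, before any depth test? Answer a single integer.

T0:
  2·area = 132  (B↔C swapped to make it positive)
  edge (8, 9)→(14, 0): d=(6,-9) inclusive
  edge (14, 0)→(22, 10): d=(8,10) inclusive
  edge (22, 10)→(8, 9): d=(-14,-1) inclusive
    (6,1)@(13, 3): e=[9,34,89] → #
    (7,1)@(15, 3): e=[27,14,91] → #
    (8,1)@(17, 3): e=[45,-6,93] → ·
    (5,2)@(11, 5): e=[3,70,59] → #
    (8,2)@(17, 5): e=[57,10,65] → #
    (9,2)@(19, 5): e=[75,-10,67] → ·
    (5,3)@(11, 7): e=[15,86,31] → #
    (9,3)@(19, 7): e=[87,6,39] → #
    (10,3)@(21, 7): e=[105,-14,41] → ·
    (4,4)@(9, 9): e=[9,122,1] → #
    (10,4)@(21, 9): e=[117,2,13] → #
    (11,4)@(23, 9): e=[135,-18,15] → ·
  covered (18 px):
    · · · · · · · · · · · ·
    · · · · · · # # · · · ·
    · · · · · # # # # · · ·
    · · · · · # # # # # · ·
    · · · · # # # # # # # ·

Result: 18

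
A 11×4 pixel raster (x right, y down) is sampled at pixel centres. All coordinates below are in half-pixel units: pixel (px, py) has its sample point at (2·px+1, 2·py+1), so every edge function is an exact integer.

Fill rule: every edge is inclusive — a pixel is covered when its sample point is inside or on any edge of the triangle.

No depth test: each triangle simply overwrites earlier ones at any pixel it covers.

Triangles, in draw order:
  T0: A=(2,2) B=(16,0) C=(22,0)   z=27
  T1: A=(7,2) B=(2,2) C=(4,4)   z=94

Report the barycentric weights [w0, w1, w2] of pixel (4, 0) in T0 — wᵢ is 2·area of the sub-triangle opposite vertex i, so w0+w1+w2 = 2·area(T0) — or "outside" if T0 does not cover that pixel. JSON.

T0:
  2·area = 12
  edge (2, 2)→(16, 0): d=(14,-2) inclusive
  edge (16, 0)→(22, 0): d=(6,0) inclusive
  edge (22, 0)→(2, 2): d=(-20,2) inclusive
    (4,0)@(9, 1): e=[0,6,6] → X  [on edge]
    (5,0)@(11, 1): e=[4,6,2] → X
    (6,0)@(13, 1): e=[8,6,-2] → .
    (4,1)@(9, 3): e=[28,18,-34] → .
    (5,1)@(11, 3): e=[32,18,-38] → .
  covered (2 px):
    . . . . X X . . . . .
    . . . . . . . . . . .
    . . . . . . . . . . .
    . . . . . . . . . . .
T1:
  2·area = 10  (B↔C swapped to make it positive)
  edge (7, 2)→(4, 4): d=(-3,2) inclusive
  edge (4, 4)→(2, 2): d=(-2,-2) inclusive
  edge (2, 2)→(7, 2): d=(5,0) inclusive
    (0,0)@(1, 1): e=[15,0,-5] → .  [on edge]
    (1,1)@(3, 3): e=[5,0,5] → X  [on edge]
    (2,1)@(5, 3): e=[1,4,5] → X
    (3,1)@(7, 3): e=[-3,8,5] → .
    (1,2)@(3, 5): e=[-1,-4,15] → .
    (2,2)@(5, 5): e=[-5,0,15] → .  [on edge]
    (3,3)@(7, 7): e=[-15,0,25] → .  [on edge]
  covered (2 px):
    . . . . . . . . . . .
    . X X . . . . . . . .
    . . . . . . . . . . .
    . . . . . . . . . . .

Final: [6,6,0]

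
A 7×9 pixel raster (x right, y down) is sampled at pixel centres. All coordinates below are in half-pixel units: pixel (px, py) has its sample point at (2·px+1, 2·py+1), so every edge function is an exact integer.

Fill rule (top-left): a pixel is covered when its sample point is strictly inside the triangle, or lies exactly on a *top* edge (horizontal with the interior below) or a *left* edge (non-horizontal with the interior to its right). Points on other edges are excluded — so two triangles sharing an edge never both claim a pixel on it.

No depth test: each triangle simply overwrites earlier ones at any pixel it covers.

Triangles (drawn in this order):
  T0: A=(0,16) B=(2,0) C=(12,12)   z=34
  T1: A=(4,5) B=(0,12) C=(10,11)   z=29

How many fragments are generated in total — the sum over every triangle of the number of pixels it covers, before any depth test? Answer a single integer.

T0:
  2·area = 184
  edge (0, 16)→(2, 0): d=(2,-16) top-left  bias=+0
  edge (2, 0)→(12, 12): d=(10,12) right/bottom  bias=-1
  edge (12, 12)→(0, 16): d=(-12,4) right/bottom  bias=-1
    (1,1)@(3, 3): e=[22,18,144] → #
    (2,1)@(5, 3): e=[54,-6,136] → ·
    (1,2)@(3, 5): e=[26,38,120] → #
    (2,2)@(5, 5): e=[58,14,112] → #
    (3,2)@(7, 5): e=[90,-10,104] → ·
    (1,3)@(3, 7): e=[30,58,96] → #
    (3,3)@(7, 7): e=[94,10,80] → #
    (4,3)@(9, 7): e=[126,-14,72] → ·
    (0,4)@(1, 9): e=[2,102,80] → #
    (4,4)@(9, 9): e=[130,6,48] → #
    (5,4)@(11, 9): e=[162,-18,40] → ·
    (0,5)@(1, 11): e=[6,122,56] → #
    (4,6)@(9, 13): e=[138,46,0] → ·  [on edge]
    (1,7)@(3, 15): e=[46,138,0] → ·  [on edge]
  covered (22 px):
    · · · · · · ·
    · # · · · · ·
    · # # · · · ·
    · # # # · · ·
    # # # # # · ·
    # # # # # # ·
    # # # # · · ·
    # · · · · · ·
    · · · · · · ·
T1:
  2·area = 66  (B↔C swapped to make it positive)
  edge (4, 5)→(10, 11): d=(6,6) right/bottom  bias=-1
  edge (10, 11)→(0, 12): d=(-10,1) right/bottom  bias=-1
  edge (0, 12)→(4, 5): d=(4,-7) top-left  bias=+0
    (1,3)@(3, 7): e=[18,47,1] → #
    (2,3)@(5, 7): e=[6,45,15] → #
    (3,3)@(7, 7): e=[-6,43,29] → ·
    (1,4)@(3, 9): e=[30,27,9] → #
    (3,4)@(7, 9): e=[6,23,37] → #
    (4,4)@(9, 9): e=[-6,21,51] → ·
    (0,5)@(1, 11): e=[54,9,3] → #
    (4,5)@(9, 11): e=[6,1,59] → #
    (5,5)@(11, 11): e=[-6,-1,73] → ·
    (0,6)@(1, 13): e=[66,-11,11] → ·
    (1,6)@(3, 13): e=[54,-13,25] → ·
    (2,6)@(5, 13): e=[42,-15,39] → ·
  covered (10 px):
    · · · · · · ·
    · · · · · · ·
    · · · · · · ·
    · # # · · · ·
    · # # # · · ·
    # # # # # · ·
    · · · · · · ·
    · · · · · · ·
    · · · · · · ·

Result: 32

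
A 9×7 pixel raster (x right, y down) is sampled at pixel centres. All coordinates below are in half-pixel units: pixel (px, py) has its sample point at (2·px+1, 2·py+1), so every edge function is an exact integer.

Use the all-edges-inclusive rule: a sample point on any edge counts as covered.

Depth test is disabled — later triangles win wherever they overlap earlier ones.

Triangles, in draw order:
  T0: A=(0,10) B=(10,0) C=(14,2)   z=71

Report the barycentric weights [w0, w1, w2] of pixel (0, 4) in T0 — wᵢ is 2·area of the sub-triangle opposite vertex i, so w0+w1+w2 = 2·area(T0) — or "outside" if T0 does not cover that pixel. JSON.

T0:
  2·area = 60
  edge (0, 10)→(10, 0): d=(10,-10) inclusive
  edge (10, 0)→(14, 2): d=(4,2) inclusive
  edge (14, 2)→(0, 10): d=(-14,8) inclusive
    (4,0)@(9, 1): e=[0,6,54] → █  [on edge]
    (5,0)@(11, 1): e=[20,2,38] → █
    (6,0)@(13, 1): e=[40,-2,22] → ·
    (3,1)@(7, 3): e=[0,18,42] → █  [on edge]
    (6,1)@(13, 3): e=[60,6,-6] → ·
    (2,2)@(5, 5): e=[0,30,30] → █  [on edge]
    (4,2)@(9, 5): e=[40,22,-2] → ·
    (5,2)@(11, 5): e=[60,18,-18] → ·
    (1,3)@(3, 7): e=[0,42,18] → █  [on edge]
    (3,3)@(7, 7): e=[40,34,-14] → ·
    (0,4)@(1, 9): e=[0,54,6] → █  [on edge]
    (1,4)@(3, 9): e=[20,50,-10] → ·
  covered (10 px):
    · · · · █ █ · · ·
    · · · █ █ █ · · ·
    · · █ █ · · · · ·
    · █ █ · · · · · ·
    █ · · · · · · · ·
    · · · · · · · · ·
    · · · · · · · · ·

Result: [54,6,0]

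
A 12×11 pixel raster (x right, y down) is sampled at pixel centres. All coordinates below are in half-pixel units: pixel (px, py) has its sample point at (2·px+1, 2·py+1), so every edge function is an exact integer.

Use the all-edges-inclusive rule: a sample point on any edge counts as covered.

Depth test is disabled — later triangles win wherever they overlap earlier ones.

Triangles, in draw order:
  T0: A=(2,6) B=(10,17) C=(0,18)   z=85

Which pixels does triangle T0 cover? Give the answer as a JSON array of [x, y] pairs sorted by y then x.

T0:
  2·area = 118
  edge (2, 6)→(10, 17): d=(8,11) inclusive
  edge (10, 17)→(0, 18): d=(-10,1) inclusive
  edge (0, 18)→(2, 6): d=(2,-12) inclusive
    (1,4)@(3, 9): e=[13,87,18] → X
    (2,4)@(5, 9): e=[-9,85,42] → .
    (1,5)@(3, 11): e=[29,67,22] → X
    (2,5)@(5, 11): e=[7,65,46] → X
    (3,5)@(7, 11): e=[-15,63,70] → .
    (0,6)@(1, 13): e=[67,49,2] → X
    (3,6)@(7, 13): e=[1,43,74] → X
    (4,6)@(9, 13): e=[-21,41,98] → .
    (0,7)@(1, 15): e=[83,29,6] → X
    (4,7)@(9, 15): e=[-5,21,102] → .
    (0,8)@(1, 17): e=[99,9,10] → X
    (4,8)@(9, 17): e=[11,1,106] → X
  covered (16 px):
    . . . . . . . . . . . .
    . . . . . . . . . . . .
    . . . . . . . . . . . .
    . . . . . . . . . . . .
    . X . . . . . . . . . .
    . X X . . . . . . . . .
    X X X X . . . . . . . .
    X X X X . . . . . . . .
    X X X X X . . . . . . .
    . . . . . . . . . . . .
    . . . . . . . . . . . .

Answer: [[1,4],[1,5],[2,5],[0,6],[1,6],[2,6],[3,6],[0,7],[1,7],[2,7],[3,7],[0,8],[1,8],[2,8],[3,8],[4,8]]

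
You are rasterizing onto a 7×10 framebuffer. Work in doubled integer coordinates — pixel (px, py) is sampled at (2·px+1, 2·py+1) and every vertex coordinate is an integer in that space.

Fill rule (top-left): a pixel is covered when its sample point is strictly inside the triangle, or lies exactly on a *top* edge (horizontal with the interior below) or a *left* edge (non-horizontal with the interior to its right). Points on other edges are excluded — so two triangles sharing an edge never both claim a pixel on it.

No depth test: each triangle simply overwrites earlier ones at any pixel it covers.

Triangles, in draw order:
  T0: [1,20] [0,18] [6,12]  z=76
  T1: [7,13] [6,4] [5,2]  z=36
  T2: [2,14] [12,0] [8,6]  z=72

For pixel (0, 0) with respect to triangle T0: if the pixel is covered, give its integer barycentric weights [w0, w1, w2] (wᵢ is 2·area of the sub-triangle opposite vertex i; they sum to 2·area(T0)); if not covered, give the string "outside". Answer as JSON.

T0:
  2·area = 18
  edge (1, 20)→(0, 18): d=(-1,-2) top-left  bias=+0
  edge (0, 18)→(6, 12): d=(6,-6) top-left  bias=+0
  edge (6, 12)→(1, 20): d=(-5,8) right/bottom  bias=-1
    (6,2)@(13, 5): e=[39,0,-21] → ·  [on edge]
    (5,3)@(11, 7): e=[33,0,-15] → ·  [on edge]
    (4,4)@(9, 9): e=[27,0,-9] → ·  [on edge]
    (3,5)@(7, 11): e=[21,0,-3] → ·  [on edge]
    (2,6)@(5, 13): e=[15,0,3] → █  [on edge]
    (3,6)@(7, 13): e=[19,12,-13] → ·
    (1,7)@(3, 15): e=[9,0,9] → █  [on edge]
    (2,7)@(5, 15): e=[13,12,-7] → ·
    (0,8)@(1, 17): e=[3,0,15] → █  [on edge]
    (1,8)@(3, 17): e=[7,12,-1] → ·
    (0,9)@(1, 19): e=[1,12,5] → █
    (1,9)@(3, 19): e=[5,24,-11] → ·
  covered (4 px):
    · · · · · · ·
    · · · · · · ·
    · · · · · · ·
    · · · · · · ·
    · · · · · · ·
    · · · · · · ·
    · · █ · · · ·
    · █ · · · · ·
    █ · · · · · ·
    █ · · · · · ·
T1:
  2·area = 7  (B↔C swapped to make it positive)
  edge (7, 13)→(5, 2): d=(-2,-11) top-left  bias=+0
  edge (5, 2)→(6, 4): d=(1,2) right/bottom  bias=-1
  edge (6, 4)→(7, 13): d=(1,9) right/bottom  bias=-1
    (3,6)@(7, 13): e=[0,7,0] → ·  [on edge]
  covered (0 px):
    · · · · · · ·
    · · · · · · ·
    · · · · · · ·
    · · · · · · ·
    · · · · · · ·
    · · · · · · ·
    · · · · · · ·
    · · · · · · ·
    · · · · · · ·
    · · · · · · ·
T2:
  2·area = 4
  edge (2, 14)→(12, 0): d=(10,-14) top-left  bias=+0
  edge (12, 0)→(8, 6): d=(-4,6) right/bottom  bias=-1
  edge (8, 6)→(2, 14): d=(-6,8) right/bottom  bias=-1
    (3,3)@(7, 7): e=[0,2,2] → █  [on edge]
    (4,3)@(9, 7): e=[28,-10,-14] → ·
    (3,4)@(7, 9): e=[20,-6,-10] → ·
  covered (1 px):
    · · · · · · ·
    · · · · · · ·
    · · · · · · ·
    · · · █ · · ·
    · · · · · · ·
    · · · · · · ·
    · · · · · · ·
    · · · · · · ·
    · · · · · · ·
    · · · · · · ·

Final: "outside"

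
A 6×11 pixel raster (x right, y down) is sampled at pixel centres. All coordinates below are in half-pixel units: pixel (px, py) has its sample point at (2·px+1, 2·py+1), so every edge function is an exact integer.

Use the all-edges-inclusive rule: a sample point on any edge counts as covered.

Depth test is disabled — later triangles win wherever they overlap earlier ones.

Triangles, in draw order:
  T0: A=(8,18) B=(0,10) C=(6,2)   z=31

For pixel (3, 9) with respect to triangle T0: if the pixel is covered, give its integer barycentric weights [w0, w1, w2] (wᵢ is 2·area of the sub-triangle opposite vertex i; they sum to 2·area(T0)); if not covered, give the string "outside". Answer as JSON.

T0:
  2·area = 112
  edge (8, 18)→(0, 10): d=(-8,-8) inclusive
  edge (0, 10)→(6, 2): d=(6,-8) inclusive
  edge (6, 2)→(8, 18): d=(2,16) inclusive
    (2,2)@(5, 5): e=[80,10,22] → █
    (3,2)@(7, 5): e=[96,26,-10] → ·
    (1,3)@(3, 7): e=[48,6,58] → █
    (3,3)@(7, 7): e=[80,38,-6] → ·
    (0,4)@(1, 9): e=[16,2,94] → █
    (3,4)@(7, 9): e=[64,50,-2] → ·
    (0,5)@(1, 11): e=[0,14,98] → █  [on edge]
    (3,5)@(7, 11): e=[48,62,2] → █
    (4,5)@(9, 11): e=[64,78,-30] → ·
    (0,6)@(1, 13): e=[-16,26,102] → ·
    (1,6)@(3, 13): e=[0,42,70] → █  [on edge]
    (4,6)@(9, 13): e=[48,90,-26] → ·
    (2,7)@(5, 15): e=[0,70,42] → █  [on edge]
    (3,8)@(7, 17): e=[0,98,14] → █  [on edge]
    (4,9)@(9, 19): e=[0,126,-14] → ·  [on edge]
    (5,10)@(11, 21): e=[0,154,-42] → ·  [on edge]
  covered (16 px):
    · · · · · ·
    · · · · · ·
    · · █ · · ·
    · █ █ · · ·
    █ █ █ · · ·
    █ █ █ █ · ·
    · █ █ █ · ·
    · · █ █ · ·
    · · · █ · ·
    · · · · · ·
    · · · · · ·

Answer: "outside"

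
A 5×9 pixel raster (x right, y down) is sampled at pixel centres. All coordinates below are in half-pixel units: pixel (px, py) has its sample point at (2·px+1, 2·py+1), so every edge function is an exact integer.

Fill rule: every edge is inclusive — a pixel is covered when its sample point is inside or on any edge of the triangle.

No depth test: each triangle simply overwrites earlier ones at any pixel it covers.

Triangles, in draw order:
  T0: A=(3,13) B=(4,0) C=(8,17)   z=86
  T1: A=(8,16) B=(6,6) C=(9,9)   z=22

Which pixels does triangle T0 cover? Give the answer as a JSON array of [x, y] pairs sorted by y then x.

T0:
  2·area = 69
  edge (3, 13)→(4, 0): d=(1,-13) inclusive
  edge (4, 0)→(8, 17): d=(4,17) inclusive
  edge (8, 17)→(3, 13): d=(-5,-4) inclusive
    (2,2)@(5, 5): e=[18,3,48] → █
    (3,2)@(7, 5): e=[44,-31,56] → ·
    (2,3)@(5, 7): e=[20,11,38] → █
    (3,3)@(7, 7): e=[46,-23,46] → ·
    (2,4)@(5, 9): e=[22,19,28] → █
    (3,4)@(7, 9): e=[48,-15,36] → ·
    (2,5)@(5, 11): e=[24,27,18] → █
    (3,5)@(7, 11): e=[50,-7,26] → ·
    (1,6)@(3, 13): e=[0,69,0] → █  [on edge]
    (3,6)@(7, 13): e=[52,1,16] → █
    (4,6)@(9, 13): e=[78,-33,24] → ·
    (1,7)@(3, 15): e=[2,77,-10] → ·
  covered (8 px):
    · · · · ·
    · · · · ·
    · · █ · ·
    · · █ · ·
    · · █ · ·
    · · █ · ·
    · █ █ █ ·
    · · · █ ·
    · · · · ·
T1:
  2·area = 24
  edge (8, 16)→(6, 6): d=(-2,-10) inclusive
  edge (6, 6)→(9, 9): d=(3,3) inclusive
  edge (9, 9)→(8, 16): d=(-1,7) inclusive
    (0,0)@(1, 1): e=[-40,0,64] → ·  [on edge]
    (2,0)@(5, 1): e=[0,-12,36] → ·  [on edge]
    (1,1)@(3, 3): e=[-24,0,48] → ·  [on edge]
    (2,2)@(5, 5): e=[-8,0,32] → ·  [on edge]
    (3,3)@(7, 7): e=[8,0,16] → █  [on edge]
    (4,3)@(9, 7): e=[28,-6,2] → ·
    (3,4)@(7, 9): e=[4,6,14] → █
    (4,4)@(9, 9): e=[24,0,0] → █  [on edge]
    (3,5)@(7, 11): e=[0,12,12] → █  [on edge]
    (4,5)@(9, 11): e=[20,6,-2] → ·
    (3,6)@(7, 13): e=[-4,18,10] → ·
  covered (4 px):
    · · · · ·
    · · · · ·
    · · · · ·
    · · · █ ·
    · · · █ █
    · · · █ ·
    · · · · ·
    · · · · ·
    · · · · ·

Answer: [[2,2],[2,3],[2,4],[2,5],[1,6],[2,6],[3,6],[3,7]]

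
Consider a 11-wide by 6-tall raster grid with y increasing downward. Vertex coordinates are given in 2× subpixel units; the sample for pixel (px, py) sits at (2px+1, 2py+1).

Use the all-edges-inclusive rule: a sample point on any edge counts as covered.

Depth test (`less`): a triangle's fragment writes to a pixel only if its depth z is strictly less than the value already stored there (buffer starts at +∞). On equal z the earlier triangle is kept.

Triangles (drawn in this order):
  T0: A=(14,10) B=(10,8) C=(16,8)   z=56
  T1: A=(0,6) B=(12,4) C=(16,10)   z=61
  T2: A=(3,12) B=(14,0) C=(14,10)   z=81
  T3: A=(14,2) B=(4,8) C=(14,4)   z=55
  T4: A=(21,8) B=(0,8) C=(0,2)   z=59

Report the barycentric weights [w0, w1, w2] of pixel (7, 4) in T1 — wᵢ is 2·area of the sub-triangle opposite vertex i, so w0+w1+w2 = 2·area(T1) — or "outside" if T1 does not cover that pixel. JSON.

T0:
  2·area = 12
  edge (14, 10)→(10, 8): d=(-4,-2) inclusive
  edge (10, 8)→(16, 8): d=(6,0) inclusive
  edge (16, 8)→(14, 10): d=(-2,2) inclusive
    (10,1)@(21, 3): e=[42,-30,0] → .  [on edge]
    (9,2)@(19, 5): e=[30,-18,0] → .  [on edge]
    (8,3)@(17, 7): e=[18,-6,0] → .  [on edge]
    (6,4)@(13, 9): e=[2,6,4] → X
    (7,4)@(15, 9): e=[6,6,0] → X  [on edge]
    (8,4)@(17, 9): e=[10,6,-4] → .
    (6,5)@(13, 11): e=[-6,18,0] → .  [on edge]
    (7,5)@(15, 11): e=[-2,18,-4] → .
  covered (2 px):
    . . . . . . . . . . .
    . . . . . . . . . . .
    . . . . . . . . . . .
    . . . . . . . . . . .
    . . . . . . X X . . .
    . . . . . . . . . . .
T1:
  2·area = 80
  edge (0, 6)→(12, 4): d=(12,-2) inclusive
  edge (12, 4)→(16, 10): d=(4,6) inclusive
  edge (16, 10)→(0, 6): d=(-16,-4) inclusive
    (3,2)@(7, 5): e=[2,34,44] → X
    (4,2)@(9, 5): e=[6,22,52] → X
    (5,2)@(11, 5): e=[10,10,60] → X
    (6,2)@(13, 5): e=[14,-2,68] → .
    (2,3)@(5, 7): e=[22,54,4] → X
    (6,3)@(13, 7): e=[38,6,36] → X
    (7,3)@(15, 7): e=[42,-6,44] → .
    (2,4)@(5, 9): e=[46,62,-28] → .
    (3,4)@(7, 9): e=[50,50,-20] → .
    (4,4)@(9, 9): e=[54,38,-12] → .
    (5,4)@(11, 9): e=[58,26,-4] → .
    (6,4)@(13, 9): e=[62,14,4] → X
  covered (10 px):
    . . . . . . . . . . .
    . . . . . . . . . . .
    . . . X X X . . . . .
    . . X X X X X . . . .
    . . . . . . X X . . .
    . . . . . . . . . . .
T2:
  2·area = 110
  edge (3, 12)→(14, 0): d=(11,-12) inclusive
  edge (14, 0)→(14, 10): d=(0,10) inclusive
  edge (14, 10)→(3, 12): d=(-11,2) inclusive
    (6,1)@(13, 3): e=[21,10,79] → X
    (7,1)@(15, 3): e=[45,-10,75] → .
    (5,2)@(11, 5): e=[19,30,61] → X
    (7,2)@(15, 5): e=[67,-10,53] → .
    (4,3)@(9, 7): e=[17,50,43] → X
    (7,3)@(15, 7): e=[89,-10,31] → .
    (3,4)@(7, 9): e=[15,70,25] → X
    (7,4)@(15, 9): e=[111,-10,9] → .
    (2,5)@(5, 11): e=[13,90,7] → X
    (4,5)@(9, 11): e=[61,50,-1] → .
    (5,5)@(11, 11): e=[85,30,-5] → .
    (6,5)@(13, 11): e=[109,10,-9] → .
  covered (12 px):
    . . . . . . . . . . .
    . . . . . . X . . . .
    . . . . . X X . . . .
    . . . . X X X . . . .
    . . . X X X X . . . .
    . . X X . . . . . . .
T3:
  2·area = 20  (B↔C swapped to make it positive)
  edge (14, 2)→(14, 4): d=(0,2) inclusive
  edge (14, 4)→(4, 8): d=(-10,4) inclusive
  edge (4, 8)→(14, 2): d=(10,-6) inclusive
    (6,1)@(13, 3): e=[2,14,4] → X
    (7,1)@(15, 3): e=[-2,6,16] → .
    (4,2)@(9, 5): e=[10,10,0] → X  [on edge]
    (5,2)@(11, 5): e=[6,2,12] → X
    (6,2)@(13, 5): e=[2,-6,24] → .
    (4,3)@(9, 7): e=[10,-10,20] → .
    (5,3)@(11, 7): e=[6,-18,32] → .
  covered (3 px):
    . . . . . . . . . . .
    . . . . . . X . . . .
    . . . . X X . . . . .
    . . . . . . . . . . .
    . . . . . . . . . . .
    . . . . . . . . . . .
T4:
  2·area = 126
  edge (21, 8)→(0, 8): d=(-21,0) inclusive
  edge (0, 8)→(0, 2): d=(0,-6) inclusive
  edge (0, 2)→(21, 8): d=(21,6) inclusive
    (0,1)@(1, 3): e=[105,6,15] → X
    (1,1)@(3, 3): e=[105,18,3] → X
    (2,1)@(5, 3): e=[105,30,-9] → .
    (0,2)@(1, 5): e=[63,6,57] → X
    (2,2)@(5, 5): e=[63,30,33] → X
    (3,2)@(7, 5): e=[63,42,21] → X
    (4,2)@(9, 5): e=[63,54,9] → X
    (5,2)@(11, 5): e=[63,66,-3] → .
    (0,3)@(1, 7): e=[21,6,99] → X
    (5,3)@(11, 7): e=[21,66,39] → X
    (6,3)@(13, 7): e=[21,78,27] → X
    (7,3)@(15, 7): e=[21,90,15] → X
  covered (16 px):
    . . . . . . . . . . .
    X X . . . . . . . . .
    X X X X X . . . . . .
    X X X X X X X X X . .
    . . . . . . . . . . .
    . . . . . . . . . . .

Answer: [2,12,66]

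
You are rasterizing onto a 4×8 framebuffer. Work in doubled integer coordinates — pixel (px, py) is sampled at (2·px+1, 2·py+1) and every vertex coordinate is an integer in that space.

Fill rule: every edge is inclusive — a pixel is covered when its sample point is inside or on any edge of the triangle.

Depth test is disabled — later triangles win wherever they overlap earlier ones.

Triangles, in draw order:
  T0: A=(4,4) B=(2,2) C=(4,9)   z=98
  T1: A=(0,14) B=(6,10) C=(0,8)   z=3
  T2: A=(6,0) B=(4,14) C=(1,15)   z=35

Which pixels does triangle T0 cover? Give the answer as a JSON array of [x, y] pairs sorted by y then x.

T0:
  2·area = 10  (B↔C swapped to make it positive)
  edge (4, 4)→(4, 9): d=(0,5) inclusive
  edge (4, 9)→(2, 2): d=(-2,-7) inclusive
  edge (2, 2)→(4, 4): d=(2,2) inclusive
    (0,0)@(1, 1): e=[15,-5,0] → .  [on edge]
    (1,1)@(3, 3): e=[5,5,0] → X  [on edge]
    (2,1)@(5, 3): e=[-5,19,-4] → .
    (1,2)@(3, 5): e=[5,1,4] → X
    (2,2)@(5, 5): e=[-5,15,0] → .  [on edge]
    (1,3)@(3, 7): e=[5,-3,8] → .
    (3,3)@(7, 7): e=[-15,25,0] → .  [on edge]
  covered (2 px):
    . . . .
    . X . .
    . X . .
    . . . .
    . . . .
    . . . .
    . . . .
    . . . .
T1:
  2·area = 36  (B↔C swapped to make it positive)
  edge (0, 14)→(0, 8): d=(0,-6) inclusive
  edge (0, 8)→(6, 10): d=(6,2) inclusive
  edge (6, 10)→(0, 14): d=(-6,4) inclusive
    (0,4)@(1, 9): e=[6,4,26] → X
    (1,4)@(3, 9): e=[18,0,18] → X  [on edge]
    (2,4)@(5, 9): e=[30,-4,10] → .
    (0,5)@(1, 11): e=[6,16,14] → X
    (2,5)@(5, 11): e=[30,8,-2] → .
    (0,6)@(1, 13): e=[6,28,2] → X
    (1,6)@(3, 13): e=[18,24,-6] → .
    (0,7)@(1, 15): e=[6,40,-10] → .
  covered (5 px):
    . . . .
    . . . .
    . . . .
    . . . .
    X X . .
    X X . .
    X . . .
    . . . .
T2:
  2·area = 40
  edge (6, 0)→(4, 14): d=(-2,14) inclusive
  edge (4, 14)→(1, 15): d=(-3,1) inclusive
  edge (1, 15)→(6, 0): d=(5,-15) inclusive
    (2,1)@(5, 3): e=[8,32,0] → X  [on edge]
    (3,1)@(7, 3): e=[-20,30,30] → .
    (2,2)@(5, 5): e=[4,26,10] → X
    (3,2)@(7, 5): e=[-24,24,40] → .
    (2,3)@(5, 7): e=[0,20,20] → X  [on edge]
    (3,3)@(7, 7): e=[-28,18,50] → .
    (1,4)@(3, 9): e=[24,16,0] → X  [on edge]
    (2,4)@(5, 9): e=[-4,14,30] → .
    (1,5)@(3, 11): e=[20,10,10] → X
    (2,5)@(5, 11): e=[-8,8,40] → .
    (1,6)@(3, 13): e=[16,4,20] → X
    (2,6)@(5, 13): e=[-12,2,50] → .
    (3,6)@(7, 13): e=[-40,0,80] → .  [on edge]
    (0,7)@(1, 15): e=[40,0,0] → X  [on edge]
  covered (7 px):
    . . . .
    . . X .
    . . X .
    . . X .
    . X . .
    . X . .
    . X . .
    X . . .

Result: [[1,1],[1,2]]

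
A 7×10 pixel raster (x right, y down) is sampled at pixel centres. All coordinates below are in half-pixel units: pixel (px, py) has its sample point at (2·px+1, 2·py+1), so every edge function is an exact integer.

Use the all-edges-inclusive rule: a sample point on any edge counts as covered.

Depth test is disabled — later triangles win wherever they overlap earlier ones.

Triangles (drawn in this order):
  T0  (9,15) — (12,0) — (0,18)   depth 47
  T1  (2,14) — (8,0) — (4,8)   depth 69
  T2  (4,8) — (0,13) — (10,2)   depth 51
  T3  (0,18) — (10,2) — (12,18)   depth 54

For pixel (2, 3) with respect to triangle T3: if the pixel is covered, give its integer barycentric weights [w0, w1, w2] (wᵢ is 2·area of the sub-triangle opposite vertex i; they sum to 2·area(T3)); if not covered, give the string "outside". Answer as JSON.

T0:
  2·area = 126  (B↔C swapped to make it positive)
  edge (9, 15)→(0, 18): d=(-9,3) inclusive
  edge (0, 18)→(12, 0): d=(12,-18) inclusive
  edge (12, 0)→(9, 15): d=(-3,15) inclusive
    (5,1)@(11, 3): e=[102,18,6] → X
    (6,1)@(13, 3): e=[96,54,-24] → .
    (4,2)@(9, 5): e=[90,6,30] → X
    (5,2)@(11, 5): e=[84,42,0] → X  [on edge]
    (6,2)@(13, 5): e=[78,78,-30] → .
    (4,3)@(9, 7): e=[72,30,24] → X
    (5,3)@(11, 7): e=[66,66,-6] → .
    (3,4)@(7, 9): e=[60,18,48] → X
    (5,4)@(11, 9): e=[48,90,-12] → .
    (2,5)@(5, 11): e=[48,6,72] → X
    (5,5)@(11, 11): e=[30,114,-18] → .
    (2,6)@(5, 13): e=[30,30,66] → X
    (4,7)@(9, 15): e=[0,126,0] → X  [on edge]
    (1,8)@(3, 17): e=[0,42,84] → X  [on edge]
  covered (18 px):
    . . . . . . .
    . . . . . X .
    . . . . X X .
    . . . . X . .
    . . . X X . .
    . . X X X . .
    . . X X X . .
    . X X X X . .
    X X . . . . .
    . . . . . . .
T1:
  2·area = 8  (B↔C swapped to make it positive)
  edge (2, 14)→(4, 8): d=(2,-6) inclusive
  edge (4, 8)→(8, 0): d=(4,-8) inclusive
  edge (8, 0)→(2, 14): d=(-6,14) inclusive
    (2,2)@(5, 5): e=[0,-4,12] → .  [on edge]
    (2,3)@(5, 7): e=[4,4,0] → X  [on edge]
    (3,3)@(7, 7): e=[16,20,-28] → .
    (2,4)@(5, 9): e=[8,12,-12] → .
    (1,5)@(3, 11): e=[0,4,4] → X  [on edge]
    (2,5)@(5, 11): e=[12,20,-24] → .
    (1,6)@(3, 13): e=[4,12,-8] → .
    (0,8)@(1, 17): e=[0,12,-4] → .  [on edge]
  covered (2 px):
    . . . . . . .
    . . . . . . .
    . . . . . . .
    . . X . . . .
    . . . . . . .
    . X . . . . .
    . . . . . . .
    . . . . . . .
    . . . . . . .
    . . . . . . .
T2:
  2·area = 6  (B↔C swapped to make it positive)
  edge (4, 8)→(10, 2): d=(6,-6) inclusive
  edge (10, 2)→(0, 13): d=(-10,11) inclusive
  edge (0, 13)→(4, 8): d=(4,-5) inclusive
    (5,0)@(11, 1): e=[0,-1,7] → .  [on edge]
    (4,1)@(9, 3): e=[0,1,5] → X  [on edge]
    (5,1)@(11, 3): e=[12,-21,15] → .
    (3,2)@(7, 5): e=[0,3,3] → X  [on edge]
    (4,2)@(9, 5): e=[12,-19,13] → .
    (2,3)@(5, 7): e=[0,5,1] → X  [on edge]
    (3,3)@(7, 7): e=[12,-17,11] → .
    (1,4)@(3, 9): e=[0,7,-1] → .  [on edge]
    (2,4)@(5, 9): e=[12,-15,9] → .
    (0,5)@(1, 11): e=[0,9,-3] → .  [on edge]
  covered (3 px):
    . . . . . . .
    . . . . X . .
    . . . X . . .
    . . X . . . .
    . . . . . . .
    . . . . . . .
    . . . . . . .
    . . . . . . .
    . . . . . . .
    . . . . . . .
T3:
  2·area = 192
  edge (0, 18)→(10, 2): d=(10,-16) inclusive
  edge (10, 2)→(12, 18): d=(2,16) inclusive
  edge (12, 18)→(0, 18): d=(-12,0) inclusive
    (4,2)@(9, 5): e=[14,22,156] → X
    (5,2)@(11, 5): e=[46,-10,156] → .
    (3,3)@(7, 7): e=[2,58,132] → X
    (5,3)@(11, 7): e=[66,-6,132] → .
    (3,4)@(7, 9): e=[22,62,108] → X
    (5,4)@(11, 9): e=[86,-2,108] → .
    (2,5)@(5, 11): e=[10,98,84] → X
    (5,5)@(11, 11): e=[106,2,84] → X
    (6,5)@(13, 11): e=[138,-30,84] → .
    (2,6)@(5, 13): e=[30,102,60] → X
    (6,6)@(13, 13): e=[158,-26,60] → .
    (1,7)@(3, 15): e=[18,138,36] → X
  covered (24 px):
    . . . . . . .
    . . . . . . .
    . . . . X . .
    . . . X X . .
    . . . X X . .
    . . X X X X .
    . . X X X X .
    . X X X X X .
    X X X X X X .
    . . . . . . .

Answer: "outside"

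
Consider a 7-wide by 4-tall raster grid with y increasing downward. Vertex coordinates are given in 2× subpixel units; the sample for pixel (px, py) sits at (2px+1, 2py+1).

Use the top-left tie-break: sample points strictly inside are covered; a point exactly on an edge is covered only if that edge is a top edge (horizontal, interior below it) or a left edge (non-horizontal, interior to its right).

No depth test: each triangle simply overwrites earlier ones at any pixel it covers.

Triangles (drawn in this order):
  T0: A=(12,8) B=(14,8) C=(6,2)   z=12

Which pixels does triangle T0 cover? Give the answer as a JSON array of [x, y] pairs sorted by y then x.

T0:
  2·area = 12  (B↔C swapped to make it positive)
  edge (12, 8)→(6, 2): d=(-6,-6) top-left  bias=+0
  edge (6, 2)→(14, 8): d=(8,6) right/bottom  bias=-1
  edge (14, 8)→(12, 8): d=(-2,0) right/bottom  bias=-1
    (2,0)@(5, 1): e=[0,-2,14] → .  [on edge]
    (3,1)@(7, 3): e=[0,2,10] → X  [on edge]
    (4,1)@(9, 3): e=[12,-10,10] → .
    (3,2)@(7, 5): e=[-12,18,6] → .
    (4,2)@(9, 5): e=[0,6,6] → X  [on edge]
    (5,2)@(11, 5): e=[12,-6,6] → .
    (4,3)@(9, 7): e=[-12,22,2] → .
    (5,3)@(11, 7): e=[0,10,2] → X  [on edge]
    (6,3)@(13, 7): e=[12,-2,2] → .
  covered (3 px):
    . . . . . . .
    . . . X . . .
    . . . . X . .
    . . . . . X .

Final: [[3,1],[4,2],[5,3]]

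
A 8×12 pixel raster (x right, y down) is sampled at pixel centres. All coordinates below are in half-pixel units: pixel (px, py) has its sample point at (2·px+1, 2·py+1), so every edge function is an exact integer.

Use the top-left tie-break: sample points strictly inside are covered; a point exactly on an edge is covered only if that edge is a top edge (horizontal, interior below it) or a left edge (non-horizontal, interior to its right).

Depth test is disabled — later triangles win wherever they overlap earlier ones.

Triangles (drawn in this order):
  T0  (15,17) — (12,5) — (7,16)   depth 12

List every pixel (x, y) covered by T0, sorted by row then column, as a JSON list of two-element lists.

T0:
  2·area = 93  (B↔C swapped to make it positive)
  edge (15, 17)→(7, 16): d=(-8,-1) top-left  bias=+0
  edge (7, 16)→(12, 5): d=(5,-11) top-left  bias=+0
  edge (12, 5)→(15, 17): d=(3,12) right/bottom  bias=-1
    (5,0)@(11, 1): e=[124,-31,0] → ·  [on edge]
    (5,4)@(11, 9): e=[60,9,24] → #
    (6,4)@(13, 9): e=[62,31,0] → ·  [on edge]
    (5,5)@(11, 11): e=[44,19,30] → #
    (6,5)@(13, 11): e=[46,41,6] → #
    (7,5)@(15, 11): e=[48,63,-18] → ·
    (4,6)@(9, 13): e=[26,7,60] → #
    (7,6)@(15, 13): e=[32,73,-12] → ·
    (4,7)@(9, 15): e=[10,17,66] → #
    (7,7)@(15, 15): e=[16,83,-6] → ·
    (4,8)@(9, 17): e=[-6,27,72] → ·
    (5,8)@(11, 17): e=[-4,49,48] → ·
    (7,8)@(15, 17): e=[0,93,0] → ·  [on edge]
  covered (9 px):
    · · · · · · · ·
    · · · · · · · ·
    · · · · · · · ·
    · · · · · · · ·
    · · · · · # · ·
    · · · · · # # ·
    · · · · # # # ·
    · · · · # # # ·
    · · · · · · · ·
    · · · · · · · ·
    · · · · · · · ·
    · · · · · · · ·

Final: [[5,4],[5,5],[6,5],[4,6],[5,6],[6,6],[4,7],[5,7],[6,7]]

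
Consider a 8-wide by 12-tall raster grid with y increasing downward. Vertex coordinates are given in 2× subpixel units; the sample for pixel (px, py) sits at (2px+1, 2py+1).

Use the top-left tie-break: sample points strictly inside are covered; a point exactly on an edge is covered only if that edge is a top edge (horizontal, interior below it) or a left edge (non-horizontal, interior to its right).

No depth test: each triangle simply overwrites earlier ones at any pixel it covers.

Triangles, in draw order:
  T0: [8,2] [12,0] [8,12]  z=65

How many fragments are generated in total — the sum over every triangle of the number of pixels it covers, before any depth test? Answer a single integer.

T0:
  2·area = 40
  edge (8, 2)→(12, 0): d=(4,-2) top-left  bias=+0
  edge (12, 0)→(8, 12): d=(-4,12) right/bottom  bias=-1
  edge (8, 12)→(8, 2): d=(0,-10) top-left  bias=+0
    (5,0)@(11, 1): e=[2,8,30] → X
    (6,0)@(13, 1): e=[6,-16,50] → .
    (4,1)@(9, 3): e=[6,24,10] → X
    (5,1)@(11, 3): e=[10,0,30] → .  [on edge]
    (4,2)@(9, 5): e=[14,16,10] → X
    (5,2)@(11, 5): e=[18,-8,30] → .
    (4,3)@(9, 7): e=[22,8,10] → X
    (5,3)@(11, 7): e=[26,-16,30] → .
    (4,4)@(9, 9): e=[30,0,10] → .  [on edge]
    (3,7)@(7, 15): e=[50,0,-10] → .  [on edge]
    (2,10)@(5, 21): e=[70,0,-30] → .  [on edge]
  covered (4 px):
    . . . . . X . .
    . . . . X . . .
    . . . . X . . .
    . . . . X . . .
    . . . . . . . .
    . . . . . . . .
    . . . . . . . .
    . . . . . . . .
    . . . . . . . .
    . . . . . . . .
    . . . . . . . .
    . . . . . . . .

Final: 4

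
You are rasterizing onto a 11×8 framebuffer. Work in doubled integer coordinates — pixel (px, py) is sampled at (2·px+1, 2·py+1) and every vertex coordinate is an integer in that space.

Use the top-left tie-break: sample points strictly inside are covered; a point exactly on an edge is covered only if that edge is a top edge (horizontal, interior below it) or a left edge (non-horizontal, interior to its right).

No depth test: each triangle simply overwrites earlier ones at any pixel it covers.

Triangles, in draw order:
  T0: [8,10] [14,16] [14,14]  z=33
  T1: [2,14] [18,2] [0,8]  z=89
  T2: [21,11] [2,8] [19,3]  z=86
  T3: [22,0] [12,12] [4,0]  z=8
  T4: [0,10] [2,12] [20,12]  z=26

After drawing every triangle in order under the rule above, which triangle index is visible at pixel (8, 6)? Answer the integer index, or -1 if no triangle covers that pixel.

T0:
  2·area = 12  (B↔C swapped to make it positive)
  edge (8, 10)→(14, 14): d=(6,4) right/bottom  bias=-1
  edge (14, 14)→(14, 16): d=(0,2) right/bottom  bias=-1
  edge (14, 16)→(8, 10): d=(-6,-6) top-left  bias=+0
    (0,1)@(1, 3): e=[-14,26,0] → ·  [on edge]
    (1,2)@(3, 5): e=[-10,22,0] → ·  [on edge]
    (2,3)@(5, 7): e=[-6,18,0] → ·  [on edge]
    (3,4)@(7, 9): e=[-2,14,0] → ·  [on edge]
    (4,5)@(9, 11): e=[2,10,0] → #  [on edge]
    (5,5)@(11, 11): e=[-6,6,12] → ·
    (4,6)@(9, 13): e=[14,10,-12] → ·
    (5,6)@(11, 13): e=[6,6,0] → #  [on edge]
    (6,6)@(13, 13): e=[-2,2,12] → ·
    (5,7)@(11, 15): e=[18,6,-12] → ·
    (6,7)@(13, 15): e=[10,2,0] → #  [on edge]
    (7,7)@(15, 15): e=[2,-2,12] → ·
  covered (3 px):
    · · · · · · · · · · ·
    · · · · · · · · · · ·
    · · · · · · · · · · ·
    · · · · · · · · · · ·
    · · · · · · · · · · ·
    · · · · # · · · · · ·
    · · · · · # · · · · ·
    · · · · · · # · · · ·
T1:
  2·area = 120  (B↔C swapped to make it positive)
  edge (2, 14)→(0, 8): d=(-2,-6) top-left  bias=+0
  edge (0, 8)→(18, 2): d=(18,-6) top-left  bias=+0
  edge (18, 2)→(2, 14): d=(-16,12) right/bottom  bias=-1
    (10,0)@(21, 1): e=[140,0,-20] → ·  [on edge]
    (7,1)@(15, 3): e=[100,0,20] → #  [on edge]
    (8,1)@(17, 3): e=[112,12,-4] → ·
    (4,2)@(9, 5): e=[60,0,60] → #  [on edge]
    (5,2)@(11, 5): e=[72,12,36] → #
    (6,2)@(13, 5): e=[84,24,12] → #
    (7,2)@(15, 5): e=[96,36,-12] → ·
    (1,3)@(3, 7): e=[20,0,100] → #  [on edge]
    (2,3)@(5, 7): e=[32,12,76] → #
    (3,3)@(7, 7): e=[44,24,52] → #
    (6,3)@(13, 7): e=[80,60,-20] → ·
    (0,4)@(1, 9): e=[4,24,92] → #
    (0,5)@(1, 11): e=[0,60,60] → #  [on edge]
  covered (17 px):
    · · · · · · · · · · ·
    · · · · · · · # · · ·
    · · · · # # # · · · ·
    · # # # # # · · · · ·
    # # # # · · · · · · ·
    # # # · · · · · · · ·
    · # · · · · · · · · ·
    · · · · · · · · · · ·
T2:
  2·area = 146
  edge (21, 11)→(2, 8): d=(-19,-3) top-left  bias=+0
  edge (2, 8)→(19, 3): d=(17,-5) top-left  bias=+0
  edge (19, 3)→(21, 11): d=(2,8) right/bottom  bias=-1
    (9,1)@(19, 3): e=[146,0,0] → ·  [on edge]
    (6,2)@(13, 5): e=[90,4,52] → #
    (7,2)@(15, 5): e=[96,14,36] → #
    (8,2)@(17, 5): e=[102,24,20] → #
    (9,2)@(19, 5): e=[108,34,4] → #
    (10,2)@(21, 5): e=[114,44,-12] → ·
    (3,3)@(7, 7): e=[34,8,104] → #
    (4,3)@(9, 7): e=[40,18,88] → #
    (5,3)@(11, 7): e=[46,28,72] → #
    (10,3)@(21, 7): e=[76,78,-8] → ·
    (3,4)@(7, 9): e=[-4,42,108] → ·
    (4,4)@(9, 9): e=[2,52,92] → #
    (10,5)@(21, 11): e=[0,146,0] → ·  [on edge]
  covered (17 px):
    · · · · · · · · · · ·
    · · · · · · · · · · ·
    · · · · · · # # # # ·
    · · · # # # # # # # ·
    · · · · # # # # # # ·
    · · · · · · · · · · ·
    · · · · · · · · · · ·
    · · · · · · · · · · ·
T3:
  2·area = 216
  edge (22, 0)→(12, 12): d=(-10,12) right/bottom  bias=-1
  edge (12, 12)→(4, 0): d=(-8,-12) top-left  bias=+0
  edge (4, 0)→(22, 0): d=(18,0) top-left  bias=+0
    (2,0)@(5, 1): e=[194,4,18] → #
    (3,0)@(7, 1): e=[170,28,18] → #
    (4,0)@(9, 1): e=[146,52,18] → #
    (5,0)@(11, 1): e=[122,76,18] → #
    (6,0)@(13, 1): e=[98,100,18] → #
    (7,0)@(15, 1): e=[74,124,18] → #
    (8,0)@(17, 1): e=[50,148,18] → #
    (9,0)@(19, 1): e=[26,172,18] → #
    (10,0)@(21, 1): e=[2,196,18] → #
    (2,1)@(5, 3): e=[174,-12,54] → ·
    (3,1)@(7, 3): e=[150,12,54] → #
    (10,1)@(21, 3): e=[-18,180,54] → ·
  covered (27 px):
    · · # # # # # # # # #
    · · · # # # # # # # ·
    · · · · # # # # # · ·
    · · · · # # # # · · ·
    · · · · · # # · · · ·
    · · · · · · · · · · ·
    · · · · · · · · · · ·
    · · · · · · · · · · ·
T4:
  2·area = 36  (B↔C swapped to make it positive)
  edge (0, 10)→(20, 12): d=(20,2) right/bottom  bias=-1
  edge (20, 12)→(2, 12): d=(-18,0) right/bottom  bias=-1
  edge (2, 12)→(0, 10): d=(-2,-2) top-left  bias=+0
    (0,5)@(1, 11): e=[18,18,0] → #  [on edge]
    (1,5)@(3, 11): e=[14,18,4] → #
    (2,5)@(5, 11): e=[10,18,8] → #
    (3,5)@(7, 11): e=[6,18,12] → #
    (4,5)@(9, 11): e=[2,18,16] → #
    (5,5)@(11, 11): e=[-2,18,20] → ·
    (0,6)@(1, 13): e=[58,-18,-4] → ·
    (1,6)@(3, 13): e=[54,-18,0] → ·  [on edge]
    (2,6)@(5, 13): e=[50,-18,4] → ·
    (3,6)@(7, 13): e=[46,-18,8] → ·
    (4,6)@(9, 13): e=[42,-18,12] → ·
    (2,7)@(5, 15): e=[90,-54,0] → ·  [on edge]
  covered (5 px):
    · · · · · · · · · · ·
    · · · · · · · · · · ·
    · · · · · · · · · · ·
    · · · · · · · · · · ·
    · · · · · · · · · · ·
    # # # # # · · · · · ·
    · · · · · · · · · · ·
    · · · · · · · · · · ·

Z-buffer (winner per pixel, '.' = empty):
  . . 3 3 3 3 3 3 3 3 3
  . . . 3 3 3 3 3 3 3 .
  . . . . 3 3 3 3 3 2 .
  . 1 1 2 3 3 3 3 2 2 .
  1 1 1 1 2 3 3 2 2 2 .
  4 4 4 4 4 . . . . . .
  . 1 . . . 0 . . . . .
  . . . . . . 0 . . . .

Final: -1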